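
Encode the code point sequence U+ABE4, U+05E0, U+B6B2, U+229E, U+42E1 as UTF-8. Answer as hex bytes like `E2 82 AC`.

U+ABE4: 3-byte form → EA AF A4.
U+05E0: 2-byte form → D7 A0.
U+B6B2: 3-byte form → EB 9A B2.
U+229E: 3-byte form → E2 8A 9E.
U+42E1: 3-byte form → E4 8B A1.
Concatenated (14 bytes): EA AF A4 D7 A0 EB 9A B2 E2 8A 9E E4 8B A1.

EA AF A4 D7 A0 EB 9A B2 E2 8A 9E E4 8B A1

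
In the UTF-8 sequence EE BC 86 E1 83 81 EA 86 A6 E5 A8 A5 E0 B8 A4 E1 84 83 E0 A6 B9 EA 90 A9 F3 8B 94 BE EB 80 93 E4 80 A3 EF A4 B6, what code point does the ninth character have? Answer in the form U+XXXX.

U+CB53E

Offset 0: leading byte 0xEE = 11101110 → 3-byte char #1 = EE BC 86.
Offset 3: leading byte 0xE1 = 11100001 → 3-byte char #2 = E1 83 81.
Offset 6: leading byte 0xEA = 11101010 → 3-byte char #3 = EA 86 A6.
Offset 9: leading byte 0xE5 = 11100101 → 3-byte char #4 = E5 A8 A5.
Offset 12: leading byte 0xE0 = 11100000 → 3-byte char #5 = E0 B8 A4.
Offset 15: leading byte 0xE1 = 11100001 → 3-byte char #6 = E1 84 83.
Offset 18: leading byte 0xE0 = 11100000 → 3-byte char #7 = E0 A6 B9.
Offset 21: leading byte 0xEA = 11101010 → 3-byte char #8 = EA 90 A9.
Offset 24: leading byte 0xF3 = 11110011 → 4-byte char #9 = F3 8B 94 BE.
Leading byte 0xF3 = 11110011 matches 11110xxx → 4-byte sequence.
Byte 1: 0xF3 = 11110011, payload 011 (3 bits).
Byte 2: 0x8B = 10001011 (10xxxxxx ✓), payload 001011.
Byte 3: 0x94 = 10010100 (10xxxxxx ✓), payload 010100.
Byte 4: 0xBE = 10111110 (10xxxxxx ✓), payload 111110.
Concatenate: 011001011010100111110 = 0xCB53E (21 bits → U+CB53E).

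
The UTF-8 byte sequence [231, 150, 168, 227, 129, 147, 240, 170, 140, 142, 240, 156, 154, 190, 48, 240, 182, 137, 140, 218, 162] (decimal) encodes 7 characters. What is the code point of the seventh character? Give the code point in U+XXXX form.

Offset 0: leading byte 0xE7 = 11100111 → 3-byte char #1 = E7 96 A8.
Offset 3: leading byte 0xE3 = 11100011 → 3-byte char #2 = E3 81 93.
Offset 6: leading byte 0xF0 = 11110000 → 4-byte char #3 = F0 AA 8C 8E.
Offset 10: leading byte 0xF0 = 11110000 → 4-byte char #4 = F0 9C 9A BE.
Offset 14: leading byte 0x30 = 00110000 → 1-byte char #5 = 30.
Offset 15: leading byte 0xF0 = 11110000 → 4-byte char #6 = F0 B6 89 8C.
Offset 19: leading byte 0xDA = 11011010 → 2-byte char #7 = DA A2.
Leading byte 0xDA = 11011010 matches 110xxxxx → 2-byte sequence.
Byte 1: 0xDA = 11011010, payload 11010 (5 bits).
Byte 2: 0xA2 = 10100010 (10xxxxxx ✓), payload 100010.
Concatenate: 11010100010 = 0x6A2 (11 bits → U+06A2).

U+06A2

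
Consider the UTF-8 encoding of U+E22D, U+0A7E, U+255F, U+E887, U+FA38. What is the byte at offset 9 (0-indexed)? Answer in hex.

U+E22D → 3-byte form EE 88 AD at offsets 0–2.
U+0A7E → 3-byte form E0 A9 BE at offsets 3–5.
U+255F → 3-byte form E2 95 9F at offsets 6–8.
U+E887 → 3-byte form EE A2 87 at offsets 9–11.
Offset 9 falls in char 4's range; it's byte 1 of EE A2 87 = 0xEE.

0xEE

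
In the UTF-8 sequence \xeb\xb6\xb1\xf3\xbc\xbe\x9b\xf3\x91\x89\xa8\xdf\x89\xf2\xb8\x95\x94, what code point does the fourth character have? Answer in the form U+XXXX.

Offset 0: leading byte 0xEB = 11101011 → 3-byte char #1 = EB B6 B1.
Offset 3: leading byte 0xF3 = 11110011 → 4-byte char #2 = F3 BC BE 9B.
Offset 7: leading byte 0xF3 = 11110011 → 4-byte char #3 = F3 91 89 A8.
Offset 11: leading byte 0xDF = 11011111 → 2-byte char #4 = DF 89.
Leading byte 0xDF = 11011111 matches 110xxxxx → 2-byte sequence.
Byte 1: 0xDF = 11011111, payload 11111 (5 bits).
Byte 2: 0x89 = 10001001 (10xxxxxx ✓), payload 001001.
Concatenate: 11111001001 = 0x7C9 (11 bits → U+07C9).

U+07C9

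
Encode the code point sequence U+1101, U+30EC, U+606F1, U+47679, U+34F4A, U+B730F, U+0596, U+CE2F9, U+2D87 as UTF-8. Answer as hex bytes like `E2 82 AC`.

E1 84 81 E3 83 AC F1 A0 9B B1 F1 87 99 B9 F0 B4 BD 8A F2 B7 8C 8F D6 96 F3 8E 8B B9 E2 B6 87

U+1101: 3-byte form → E1 84 81.
U+30EC: 3-byte form → E3 83 AC.
U+606F1: 4-byte form → F1 A0 9B B1.
U+47679: 4-byte form → F1 87 99 B9.
U+34F4A: 4-byte form → F0 B4 BD 8A.
U+B730F: 4-byte form → F2 B7 8C 8F.
U+0596: 2-byte form → D6 96.
U+CE2F9: 4-byte form → F3 8E 8B B9.
U+2D87: 3-byte form → E2 B6 87.
Concatenated (31 bytes): E1 84 81 E3 83 AC F1 A0 9B B1 F1 87 99 B9 F0 B4 BD 8A F2 B7 8C 8F D6 96 F3 8E 8B B9 E2 B6 87.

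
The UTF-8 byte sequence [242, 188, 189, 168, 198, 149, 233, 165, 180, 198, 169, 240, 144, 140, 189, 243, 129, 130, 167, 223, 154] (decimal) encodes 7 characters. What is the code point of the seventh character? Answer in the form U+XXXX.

Offset 0: leading byte 0xF2 = 11110010 → 4-byte char #1 = F2 BC BD A8.
Offset 4: leading byte 0xC6 = 11000110 → 2-byte char #2 = C6 95.
Offset 6: leading byte 0xE9 = 11101001 → 3-byte char #3 = E9 A5 B4.
Offset 9: leading byte 0xC6 = 11000110 → 2-byte char #4 = C6 A9.
Offset 11: leading byte 0xF0 = 11110000 → 4-byte char #5 = F0 90 8C BD.
Offset 15: leading byte 0xF3 = 11110011 → 4-byte char #6 = F3 81 82 A7.
Offset 19: leading byte 0xDF = 11011111 → 2-byte char #7 = DF 9A.
Leading byte 0xDF = 11011111 matches 110xxxxx → 2-byte sequence.
Byte 1: 0xDF = 11011111, payload 11111 (5 bits).
Byte 2: 0x9A = 10011010 (10xxxxxx ✓), payload 011010.
Concatenate: 11111011010 = 0x7DA (11 bits → U+07DA).

U+07DA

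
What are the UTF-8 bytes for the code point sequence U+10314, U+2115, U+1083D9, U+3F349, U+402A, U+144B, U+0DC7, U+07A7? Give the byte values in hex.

F0 90 8C 94 E2 84 95 F4 88 8F 99 F0 BF 8D 89 E4 80 AA E1 91 8B E0 B7 87 DE A7

U+10314: 4-byte form → F0 90 8C 94.
U+2115: 3-byte form → E2 84 95.
U+1083D9: 4-byte form → F4 88 8F 99.
U+3F349: 4-byte form → F0 BF 8D 89.
U+402A: 3-byte form → E4 80 AA.
U+144B: 3-byte form → E1 91 8B.
U+0DC7: 3-byte form → E0 B7 87.
U+07A7: 2-byte form → DE A7.
Concatenated (26 bytes): F0 90 8C 94 E2 84 95 F4 88 8F 99 F0 BF 8D 89 E4 80 AA E1 91 8B E0 B7 87 DE A7.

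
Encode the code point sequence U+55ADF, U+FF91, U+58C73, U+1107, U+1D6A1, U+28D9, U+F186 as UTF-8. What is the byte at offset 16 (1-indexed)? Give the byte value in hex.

0x9D

1-indexed offset 16 is 0-indexed offset 15.
U+55ADF → 4-byte form F1 95 AB 9F at offsets 0–3.
U+FF91 → 3-byte form EF BE 91 at offsets 4–6.
U+58C73 → 4-byte form F1 98 B1 B3 at offsets 7–10.
U+1107 → 3-byte form E1 84 87 at offsets 11–13.
U+1D6A1 → 4-byte form F0 9D 9A A1 at offsets 14–17.
Offset 15 falls in char 5's range; it's byte 2 of F0 9D 9A A1 = 0x9D.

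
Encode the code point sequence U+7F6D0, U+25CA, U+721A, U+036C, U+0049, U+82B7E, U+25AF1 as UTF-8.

U+7F6D0: 4-byte form → F1 BF 9B 90.
U+25CA: 3-byte form → E2 97 8A.
U+721A: 3-byte form → E7 88 9A.
U+036C: 2-byte form → CD AC.
U+0049: 1-byte form → 49.
U+82B7E: 4-byte form → F2 82 AD BE.
U+25AF1: 4-byte form → F0 A5 AB B1.
Concatenated (21 bytes): F1 BF 9B 90 E2 97 8A E7 88 9A CD AC 49 F2 82 AD BE F0 A5 AB B1.

F1 BF 9B 90 E2 97 8A E7 88 9A CD AC 49 F2 82 AD BE F0 A5 AB B1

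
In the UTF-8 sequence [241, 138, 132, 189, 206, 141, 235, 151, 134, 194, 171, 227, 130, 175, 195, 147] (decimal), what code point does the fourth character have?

Offset 0: leading byte 0xF1 = 11110001 → 4-byte char #1 = F1 8A 84 BD.
Offset 4: leading byte 0xCE = 11001110 → 2-byte char #2 = CE 8D.
Offset 6: leading byte 0xEB = 11101011 → 3-byte char #3 = EB 97 86.
Offset 9: leading byte 0xC2 = 11000010 → 2-byte char #4 = C2 AB.
Leading byte 0xC2 = 11000010 matches 110xxxxx → 2-byte sequence.
Byte 1: 0xC2 = 11000010, payload 00010 (5 bits).
Byte 2: 0xAB = 10101011 (10xxxxxx ✓), payload 101011.
Concatenate: 00010101011 = 0xAB (11 bits → U+00AB).

U+00AB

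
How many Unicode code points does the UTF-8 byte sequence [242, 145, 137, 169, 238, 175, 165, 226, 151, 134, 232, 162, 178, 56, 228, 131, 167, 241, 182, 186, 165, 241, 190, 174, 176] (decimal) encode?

8

Byte at offset 0: 0xF2 = 11110010 → 4-byte char (#1). Advance 4.
Byte at offset 4: 0xEE = 11101110 → 3-byte char (#2). Advance 3.
Byte at offset 7: 0xE2 = 11100010 → 3-byte char (#3). Advance 3.
Byte at offset 10: 0xE8 = 11101000 → 3-byte char (#4). Advance 3.
Byte at offset 13: 0x38 = 00111000 → 1-byte char (#5). Advance 1.
Byte at offset 14: 0xE4 = 11100100 → 3-byte char (#6). Advance 3.
Byte at offset 17: 0xF1 = 11110001 → 4-byte char (#7). Advance 4.
Byte at offset 21: 0xF1 = 11110001 → 4-byte char (#8). Advance 4.
Reached end at offset 25 after 8 code points.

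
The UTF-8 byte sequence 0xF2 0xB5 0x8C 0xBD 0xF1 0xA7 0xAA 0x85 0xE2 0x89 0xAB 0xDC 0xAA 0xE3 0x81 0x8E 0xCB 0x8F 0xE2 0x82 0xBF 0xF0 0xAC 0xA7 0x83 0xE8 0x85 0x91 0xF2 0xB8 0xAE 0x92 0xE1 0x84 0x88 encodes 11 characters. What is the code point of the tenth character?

U+B8B92

Offset 0: leading byte 0xF2 = 11110010 → 4-byte char #1 = F2 B5 8C BD.
Offset 4: leading byte 0xF1 = 11110001 → 4-byte char #2 = F1 A7 AA 85.
Offset 8: leading byte 0xE2 = 11100010 → 3-byte char #3 = E2 89 AB.
Offset 11: leading byte 0xDC = 11011100 → 2-byte char #4 = DC AA.
Offset 13: leading byte 0xE3 = 11100011 → 3-byte char #5 = E3 81 8E.
Offset 16: leading byte 0xCB = 11001011 → 2-byte char #6 = CB 8F.
Offset 18: leading byte 0xE2 = 11100010 → 3-byte char #7 = E2 82 BF.
Offset 21: leading byte 0xF0 = 11110000 → 4-byte char #8 = F0 AC A7 83.
Offset 25: leading byte 0xE8 = 11101000 → 3-byte char #9 = E8 85 91.
Offset 28: leading byte 0xF2 = 11110010 → 4-byte char #10 = F2 B8 AE 92.
Leading byte 0xF2 = 11110010 matches 11110xxx → 4-byte sequence.
Byte 1: 0xF2 = 11110010, payload 010 (3 bits).
Byte 2: 0xB8 = 10111000 (10xxxxxx ✓), payload 111000.
Byte 3: 0xAE = 10101110 (10xxxxxx ✓), payload 101110.
Byte 4: 0x92 = 10010010 (10xxxxxx ✓), payload 010010.
Concatenate: 010111000101110010010 = 0xB8B92 (21 bits → U+B8B92).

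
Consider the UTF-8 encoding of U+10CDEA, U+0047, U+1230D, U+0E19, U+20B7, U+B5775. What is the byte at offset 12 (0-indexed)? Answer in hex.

U+10CDEA → 4-byte form F4 8C B7 AA at offsets 0–3.
U+0047 → 1-byte form 47 at offsets 4–4.
U+1230D → 4-byte form F0 92 8C 8D at offsets 5–8.
U+0E19 → 3-byte form E0 B8 99 at offsets 9–11.
U+20B7 → 3-byte form E2 82 B7 at offsets 12–14.
Offset 12 falls in char 5's range; it's byte 1 of E2 82 B7 = 0xE2.

0xE2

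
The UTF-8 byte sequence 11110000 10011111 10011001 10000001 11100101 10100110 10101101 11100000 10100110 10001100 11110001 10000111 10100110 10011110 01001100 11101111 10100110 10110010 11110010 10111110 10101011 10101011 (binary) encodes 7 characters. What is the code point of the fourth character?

Offset 0: leading byte 0xF0 = 11110000 → 4-byte char #1 = F0 9F 99 81.
Offset 4: leading byte 0xE5 = 11100101 → 3-byte char #2 = E5 A6 AD.
Offset 7: leading byte 0xE0 = 11100000 → 3-byte char #3 = E0 A6 8C.
Offset 10: leading byte 0xF1 = 11110001 → 4-byte char #4 = F1 87 A6 9E.
Leading byte 0xF1 = 11110001 matches 11110xxx → 4-byte sequence.
Byte 1: 0xF1 = 11110001, payload 001 (3 bits).
Byte 2: 0x87 = 10000111 (10xxxxxx ✓), payload 000111.
Byte 3: 0xA6 = 10100110 (10xxxxxx ✓), payload 100110.
Byte 4: 0x9E = 10011110 (10xxxxxx ✓), payload 011110.
Concatenate: 001000111100110011110 = 0x4799E (21 bits → U+4799E).

U+4799E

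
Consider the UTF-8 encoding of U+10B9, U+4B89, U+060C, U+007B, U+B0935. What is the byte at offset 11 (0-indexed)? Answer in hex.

0xA4

U+10B9 → 3-byte form E1 82 B9 at offsets 0–2.
U+4B89 → 3-byte form E4 AE 89 at offsets 3–5.
U+060C → 2-byte form D8 8C at offsets 6–7.
U+007B → 1-byte form 7B at offsets 8–8.
U+B0935 → 4-byte form F2 B0 A4 B5 at offsets 9–12.
Offset 11 falls in char 5's range; it's byte 3 of F2 B0 A4 B5 = 0xA4.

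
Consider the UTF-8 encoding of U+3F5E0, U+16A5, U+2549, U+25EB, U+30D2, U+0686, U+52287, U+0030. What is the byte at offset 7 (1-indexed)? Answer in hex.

0xA5

1-indexed offset 7 is 0-indexed offset 6.
U+3F5E0 → 4-byte form F0 BF 97 A0 at offsets 0–3.
U+16A5 → 3-byte form E1 9A A5 at offsets 4–6.
Offset 6 falls in char 2's range; it's byte 3 of E1 9A A5 = 0xA5.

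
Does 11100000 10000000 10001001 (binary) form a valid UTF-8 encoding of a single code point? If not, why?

invalid (overlong encoding)

Leading byte 0xE0 = 11100000 → 3-byte form.
Continuation bytes all match 10xxxxxx. Payload decodes to 0x9.
But 0x9 < 0x800, the minimum for a 3-byte sequence — this is an overlong encoding.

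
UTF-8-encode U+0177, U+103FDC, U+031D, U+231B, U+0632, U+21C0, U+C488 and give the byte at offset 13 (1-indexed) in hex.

0xB2

1-indexed offset 13 is 0-indexed offset 12.
U+0177 → 2-byte form C5 B7 at offsets 0–1.
U+103FDC → 4-byte form F4 83 BF 9C at offsets 2–5.
U+031D → 2-byte form CC 9D at offsets 6–7.
U+231B → 3-byte form E2 8C 9B at offsets 8–10.
U+0632 → 2-byte form D8 B2 at offsets 11–12.
Offset 12 falls in char 5's range; it's byte 2 of D8 B2 = 0xB2.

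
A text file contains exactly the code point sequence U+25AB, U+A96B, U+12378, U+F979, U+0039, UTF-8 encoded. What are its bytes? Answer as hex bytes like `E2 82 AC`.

E2 96 AB EA A5 AB F0 92 8D B8 EF A5 B9 39

U+25AB: 3-byte form → E2 96 AB.
U+A96B: 3-byte form → EA A5 AB.
U+12378: 4-byte form → F0 92 8D B8.
U+F979: 3-byte form → EF A5 B9.
U+0039: 1-byte form → 39.
Concatenated (14 bytes): E2 96 AB EA A5 AB F0 92 8D B8 EF A5 B9 39.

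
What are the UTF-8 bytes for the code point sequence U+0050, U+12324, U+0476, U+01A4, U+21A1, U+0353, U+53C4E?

50 F0 92 8C A4 D1 B6 C6 A4 E2 86 A1 CD 93 F1 93 B1 8E

U+0050: 1-byte form → 50.
U+12324: 4-byte form → F0 92 8C A4.
U+0476: 2-byte form → D1 B6.
U+01A4: 2-byte form → C6 A4.
U+21A1: 3-byte form → E2 86 A1.
U+0353: 2-byte form → CD 93.
U+53C4E: 4-byte form → F1 93 B1 8E.
Concatenated (18 bytes): 50 F0 92 8C A4 D1 B6 C6 A4 E2 86 A1 CD 93 F1 93 B1 8E.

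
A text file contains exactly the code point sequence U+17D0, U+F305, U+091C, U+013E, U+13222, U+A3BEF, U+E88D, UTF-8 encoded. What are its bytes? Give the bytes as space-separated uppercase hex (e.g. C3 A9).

E1 9F 90 EF 8C 85 E0 A4 9C C4 BE F0 93 88 A2 F2 A3 AF AF EE A2 8D

U+17D0: 3-byte form → E1 9F 90.
U+F305: 3-byte form → EF 8C 85.
U+091C: 3-byte form → E0 A4 9C.
U+013E: 2-byte form → C4 BE.
U+13222: 4-byte form → F0 93 88 A2.
U+A3BEF: 4-byte form → F2 A3 AF AF.
U+E88D: 3-byte form → EE A2 8D.
Concatenated (22 bytes): E1 9F 90 EF 8C 85 E0 A4 9C C4 BE F0 93 88 A2 F2 A3 AF AF EE A2 8D.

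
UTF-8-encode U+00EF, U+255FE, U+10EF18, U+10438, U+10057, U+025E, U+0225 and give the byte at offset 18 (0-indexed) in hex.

0xC9

U+00EF → 2-byte form C3 AF at offsets 0–1.
U+255FE → 4-byte form F0 A5 97 BE at offsets 2–5.
U+10EF18 → 4-byte form F4 8E BC 98 at offsets 6–9.
U+10438 → 4-byte form F0 90 90 B8 at offsets 10–13.
U+10057 → 4-byte form F0 90 81 97 at offsets 14–17.
U+025E → 2-byte form C9 9E at offsets 18–19.
Offset 18 falls in char 6's range; it's byte 1 of C9 9E = 0xC9.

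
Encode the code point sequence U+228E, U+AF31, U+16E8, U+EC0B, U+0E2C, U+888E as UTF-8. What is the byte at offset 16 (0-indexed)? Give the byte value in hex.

U+228E → 3-byte form E2 8A 8E at offsets 0–2.
U+AF31 → 3-byte form EA BC B1 at offsets 3–5.
U+16E8 → 3-byte form E1 9B A8 at offsets 6–8.
U+EC0B → 3-byte form EE B0 8B at offsets 9–11.
U+0E2C → 3-byte form E0 B8 AC at offsets 12–14.
U+888E → 3-byte form E8 A2 8E at offsets 15–17.
Offset 16 falls in char 6's range; it's byte 2 of E8 A2 8E = 0xA2.

0xA2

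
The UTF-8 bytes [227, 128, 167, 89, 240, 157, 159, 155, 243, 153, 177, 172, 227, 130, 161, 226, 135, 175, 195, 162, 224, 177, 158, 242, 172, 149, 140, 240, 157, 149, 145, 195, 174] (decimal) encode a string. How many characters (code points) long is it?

11

Byte at offset 0: 0xE3 = 11100011 → 3-byte char (#1). Advance 3.
Byte at offset 3: 0x59 = 01011001 → 1-byte char (#2). Advance 1.
Byte at offset 4: 0xF0 = 11110000 → 4-byte char (#3). Advance 4.
Byte at offset 8: 0xF3 = 11110011 → 4-byte char (#4). Advance 4.
Byte at offset 12: 0xE3 = 11100011 → 3-byte char (#5). Advance 3.
Byte at offset 15: 0xE2 = 11100010 → 3-byte char (#6). Advance 3.
Byte at offset 18: 0xC3 = 11000011 → 2-byte char (#7). Advance 2.
Byte at offset 20: 0xE0 = 11100000 → 3-byte char (#8). Advance 3.
Byte at offset 23: 0xF2 = 11110010 → 4-byte char (#9). Advance 4.
Byte at offset 27: 0xF0 = 11110000 → 4-byte char (#10). Advance 4.
Byte at offset 31: 0xC3 = 11000011 → 2-byte char (#11). Advance 2.
Reached end at offset 33 after 11 code points.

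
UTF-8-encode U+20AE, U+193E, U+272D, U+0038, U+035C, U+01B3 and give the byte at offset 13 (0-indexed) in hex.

U+20AE → 3-byte form E2 82 AE at offsets 0–2.
U+193E → 3-byte form E1 A4 BE at offsets 3–5.
U+272D → 3-byte form E2 9C AD at offsets 6–8.
U+0038 → 1-byte form 38 at offsets 9–9.
U+035C → 2-byte form CD 9C at offsets 10–11.
U+01B3 → 2-byte form C6 B3 at offsets 12–13.
Offset 13 falls in char 6's range; it's byte 2 of C6 B3 = 0xB3.

0xB3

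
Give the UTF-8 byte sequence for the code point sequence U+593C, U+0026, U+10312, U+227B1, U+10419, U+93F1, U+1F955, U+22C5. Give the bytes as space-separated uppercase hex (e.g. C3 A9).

E5 A4 BC 26 F0 90 8C 92 F0 A2 9E B1 F0 90 90 99 E9 8F B1 F0 9F A5 95 E2 8B 85

U+593C: 3-byte form → E5 A4 BC.
U+0026: 1-byte form → 26.
U+10312: 4-byte form → F0 90 8C 92.
U+227B1: 4-byte form → F0 A2 9E B1.
U+10419: 4-byte form → F0 90 90 99.
U+93F1: 3-byte form → E9 8F B1.
U+1F955: 4-byte form → F0 9F A5 95.
U+22C5: 3-byte form → E2 8B 85.
Concatenated (26 bytes): E5 A4 BC 26 F0 90 8C 92 F0 A2 9E B1 F0 90 90 99 E9 8F B1 F0 9F A5 95 E2 8B 85.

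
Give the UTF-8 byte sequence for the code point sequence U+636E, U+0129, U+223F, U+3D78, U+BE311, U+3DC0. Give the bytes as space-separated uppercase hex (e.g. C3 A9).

U+636E: 3-byte form → E6 8D AE.
U+0129: 2-byte form → C4 A9.
U+223F: 3-byte form → E2 88 BF.
U+3D78: 3-byte form → E3 B5 B8.
U+BE311: 4-byte form → F2 BE 8C 91.
U+3DC0: 3-byte form → E3 B7 80.
Concatenated (18 bytes): E6 8D AE C4 A9 E2 88 BF E3 B5 B8 F2 BE 8C 91 E3 B7 80.

E6 8D AE C4 A9 E2 88 BF E3 B5 B8 F2 BE 8C 91 E3 B7 80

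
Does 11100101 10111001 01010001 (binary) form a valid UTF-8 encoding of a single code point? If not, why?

Leading byte 0xE5 = 11100101 → 3-byte form.
Byte 3 is 0x51 = 01010001, which is not 10xxxxxx — expected a continuation byte.

invalid (non-continuation byte where continuation expected)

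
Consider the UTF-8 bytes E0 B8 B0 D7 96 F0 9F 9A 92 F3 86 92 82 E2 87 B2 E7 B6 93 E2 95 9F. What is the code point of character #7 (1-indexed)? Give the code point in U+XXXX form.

Offset 0: leading byte 0xE0 = 11100000 → 3-byte char #1 = E0 B8 B0.
Offset 3: leading byte 0xD7 = 11010111 → 2-byte char #2 = D7 96.
Offset 5: leading byte 0xF0 = 11110000 → 4-byte char #3 = F0 9F 9A 92.
Offset 9: leading byte 0xF3 = 11110011 → 4-byte char #4 = F3 86 92 82.
Offset 13: leading byte 0xE2 = 11100010 → 3-byte char #5 = E2 87 B2.
Offset 16: leading byte 0xE7 = 11100111 → 3-byte char #6 = E7 B6 93.
Offset 19: leading byte 0xE2 = 11100010 → 3-byte char #7 = E2 95 9F.
Leading byte 0xE2 = 11100010 matches 1110xxxx → 3-byte sequence.
Byte 1: 0xE2 = 11100010, payload 0010 (4 bits).
Byte 2: 0x95 = 10010101 (10xxxxxx ✓), payload 010101.
Byte 3: 0x9F = 10011111 (10xxxxxx ✓), payload 011111.
Concatenate: 0010010101011111 = 0x255F (16 bits → U+255F).

U+255F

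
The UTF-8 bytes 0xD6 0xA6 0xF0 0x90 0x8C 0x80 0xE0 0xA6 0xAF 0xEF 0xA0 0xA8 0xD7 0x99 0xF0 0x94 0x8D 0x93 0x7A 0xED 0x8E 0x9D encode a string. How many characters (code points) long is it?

8

Byte at offset 0: 0xD6 = 11010110 → 2-byte char (#1). Advance 2.
Byte at offset 2: 0xF0 = 11110000 → 4-byte char (#2). Advance 4.
Byte at offset 6: 0xE0 = 11100000 → 3-byte char (#3). Advance 3.
Byte at offset 9: 0xEF = 11101111 → 3-byte char (#4). Advance 3.
Byte at offset 12: 0xD7 = 11010111 → 2-byte char (#5). Advance 2.
Byte at offset 14: 0xF0 = 11110000 → 4-byte char (#6). Advance 4.
Byte at offset 18: 0x7A = 01111010 → 1-byte char (#7). Advance 1.
Byte at offset 19: 0xED = 11101101 → 3-byte char (#8). Advance 3.
Reached end at offset 22 after 8 code points.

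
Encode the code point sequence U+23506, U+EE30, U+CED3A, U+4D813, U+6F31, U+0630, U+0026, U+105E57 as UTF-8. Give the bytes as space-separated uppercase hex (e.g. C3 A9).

U+23506: 4-byte form → F0 A3 94 86.
U+EE30: 3-byte form → EE B8 B0.
U+CED3A: 4-byte form → F3 8E B4 BA.
U+4D813: 4-byte form → F1 8D A0 93.
U+6F31: 3-byte form → E6 BC B1.
U+0630: 2-byte form → D8 B0.
U+0026: 1-byte form → 26.
U+105E57: 4-byte form → F4 85 B9 97.
Concatenated (25 bytes): F0 A3 94 86 EE B8 B0 F3 8E B4 BA F1 8D A0 93 E6 BC B1 D8 B0 26 F4 85 B9 97.

F0 A3 94 86 EE B8 B0 F3 8E B4 BA F1 8D A0 93 E6 BC B1 D8 B0 26 F4 85 B9 97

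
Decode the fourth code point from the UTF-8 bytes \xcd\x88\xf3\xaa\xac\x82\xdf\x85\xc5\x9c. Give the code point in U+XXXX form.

Offset 0: leading byte 0xCD = 11001101 → 2-byte char #1 = CD 88.
Offset 2: leading byte 0xF3 = 11110011 → 4-byte char #2 = F3 AA AC 82.
Offset 6: leading byte 0xDF = 11011111 → 2-byte char #3 = DF 85.
Offset 8: leading byte 0xC5 = 11000101 → 2-byte char #4 = C5 9C.
Leading byte 0xC5 = 11000101 matches 110xxxxx → 2-byte sequence.
Byte 1: 0xC5 = 11000101, payload 00101 (5 bits).
Byte 2: 0x9C = 10011100 (10xxxxxx ✓), payload 011100.
Concatenate: 00101011100 = 0x15C (11 bits → U+015C).

U+015C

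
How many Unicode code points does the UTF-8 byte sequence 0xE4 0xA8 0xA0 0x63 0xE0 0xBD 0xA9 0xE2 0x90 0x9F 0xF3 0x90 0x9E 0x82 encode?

Byte at offset 0: 0xE4 = 11100100 → 3-byte char (#1). Advance 3.
Byte at offset 3: 0x63 = 01100011 → 1-byte char (#2). Advance 1.
Byte at offset 4: 0xE0 = 11100000 → 3-byte char (#3). Advance 3.
Byte at offset 7: 0xE2 = 11100010 → 3-byte char (#4). Advance 3.
Byte at offset 10: 0xF3 = 11110011 → 4-byte char (#5). Advance 4.
Reached end at offset 14 after 5 code points.

5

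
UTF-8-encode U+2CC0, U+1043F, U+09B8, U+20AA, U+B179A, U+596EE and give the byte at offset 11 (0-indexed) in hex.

0x82

U+2CC0 → 3-byte form E2 B3 80 at offsets 0–2.
U+1043F → 4-byte form F0 90 90 BF at offsets 3–6.
U+09B8 → 3-byte form E0 A6 B8 at offsets 7–9.
U+20AA → 3-byte form E2 82 AA at offsets 10–12.
Offset 11 falls in char 4's range; it's byte 2 of E2 82 AA = 0x82.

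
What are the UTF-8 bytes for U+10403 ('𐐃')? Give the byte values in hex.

U+10403 = 0x10403 = 66563 decimal. In range U+10000–U+10FFFF → 4-byte form: 11110xxx 10xxxxxx 10xxxxxx 10xxxxxx.
Binary (21 bits): 000010000010000000011.
Split 3+6+6+6: 000 | 010000 | 010000 | 000011.
Byte 1: 11110000 = 0xF0.
Byte 2: 10010000 = 0x90.
Byte 3: 10010000 = 0x90.
Byte 4: 10000011 = 0x83.

F0 90 90 83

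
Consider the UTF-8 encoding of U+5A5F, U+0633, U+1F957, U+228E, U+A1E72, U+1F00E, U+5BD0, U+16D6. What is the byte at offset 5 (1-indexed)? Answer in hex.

0xB3

1-indexed offset 5 is 0-indexed offset 4.
U+5A5F → 3-byte form E5 A9 9F at offsets 0–2.
U+0633 → 2-byte form D8 B3 at offsets 3–4.
Offset 4 falls in char 2's range; it's byte 2 of D8 B3 = 0xB3.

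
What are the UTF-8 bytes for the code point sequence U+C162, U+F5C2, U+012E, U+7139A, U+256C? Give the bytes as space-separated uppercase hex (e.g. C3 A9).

EC 85 A2 EF 97 82 C4 AE F1 B1 8E 9A E2 95 AC

U+C162: 3-byte form → EC 85 A2.
U+F5C2: 3-byte form → EF 97 82.
U+012E: 2-byte form → C4 AE.
U+7139A: 4-byte form → F1 B1 8E 9A.
U+256C: 3-byte form → E2 95 AC.
Concatenated (15 bytes): EC 85 A2 EF 97 82 C4 AE F1 B1 8E 9A E2 95 AC.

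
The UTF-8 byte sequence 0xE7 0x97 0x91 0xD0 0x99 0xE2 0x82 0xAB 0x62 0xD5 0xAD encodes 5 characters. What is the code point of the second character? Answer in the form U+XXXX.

U+0419

Offset 0: leading byte 0xE7 = 11100111 → 3-byte char #1 = E7 97 91.
Offset 3: leading byte 0xD0 = 11010000 → 2-byte char #2 = D0 99.
Leading byte 0xD0 = 11010000 matches 110xxxxx → 2-byte sequence.
Byte 1: 0xD0 = 11010000, payload 10000 (5 bits).
Byte 2: 0x99 = 10011001 (10xxxxxx ✓), payload 011001.
Concatenate: 10000011001 = 0x419 (11 bits → U+0419).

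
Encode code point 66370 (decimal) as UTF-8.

U+10342 = 0x10342 = 66370 decimal. In range U+10000–U+10FFFF → 4-byte form: 11110xxx 10xxxxxx 10xxxxxx 10xxxxxx.
Binary (21 bits): 000010000001101000010.
Split 3+6+6+6: 000 | 010000 | 001101 | 000010.
Byte 1: 11110000 = 0xF0.
Byte 2: 10010000 = 0x90.
Byte 3: 10001101 = 0x8D.
Byte 4: 10000010 = 0x82.

F0 90 8D 82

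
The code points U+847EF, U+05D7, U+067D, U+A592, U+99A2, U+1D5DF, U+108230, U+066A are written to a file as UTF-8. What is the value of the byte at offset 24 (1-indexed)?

0xAA

1-indexed offset 24 is 0-indexed offset 23.
U+847EF → 4-byte form F2 84 9F AF at offsets 0–3.
U+05D7 → 2-byte form D7 97 at offsets 4–5.
U+067D → 2-byte form D9 BD at offsets 6–7.
U+A592 → 3-byte form EA 96 92 at offsets 8–10.
U+99A2 → 3-byte form E9 A6 A2 at offsets 11–13.
U+1D5DF → 4-byte form F0 9D 97 9F at offsets 14–17.
U+108230 → 4-byte form F4 88 88 B0 at offsets 18–21.
U+066A → 2-byte form D9 AA at offsets 22–23.
Offset 23 falls in char 8's range; it's byte 2 of D9 AA = 0xAA.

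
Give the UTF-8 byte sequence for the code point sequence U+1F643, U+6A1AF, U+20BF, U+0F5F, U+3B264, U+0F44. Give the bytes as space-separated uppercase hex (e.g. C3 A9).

F0 9F 99 83 F1 AA 86 AF E2 82 BF E0 BD 9F F0 BB 89 A4 E0 BD 84

U+1F643: 4-byte form → F0 9F 99 83.
U+6A1AF: 4-byte form → F1 AA 86 AF.
U+20BF: 3-byte form → E2 82 BF.
U+0F5F: 3-byte form → E0 BD 9F.
U+3B264: 4-byte form → F0 BB 89 A4.
U+0F44: 3-byte form → E0 BD 84.
Concatenated (21 bytes): F0 9F 99 83 F1 AA 86 AF E2 82 BF E0 BD 9F F0 BB 89 A4 E0 BD 84.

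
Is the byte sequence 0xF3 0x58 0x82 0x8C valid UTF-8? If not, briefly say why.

invalid (non-continuation byte where continuation expected)

Leading byte 0xF3 = 11110011 → 4-byte form.
Byte 2 is 0x58 = 01011000, which is not 10xxxxxx — expected a continuation byte.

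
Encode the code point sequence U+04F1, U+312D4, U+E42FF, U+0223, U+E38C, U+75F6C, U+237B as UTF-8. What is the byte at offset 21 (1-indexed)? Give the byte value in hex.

1-indexed offset 21 is 0-indexed offset 20.
U+04F1 → 2-byte form D3 B1 at offsets 0–1.
U+312D4 → 4-byte form F0 B1 8B 94 at offsets 2–5.
U+E42FF → 4-byte form F3 A4 8B BF at offsets 6–9.
U+0223 → 2-byte form C8 A3 at offsets 10–11.
U+E38C → 3-byte form EE 8E 8C at offsets 12–14.
U+75F6C → 4-byte form F1 B5 BD AC at offsets 15–18.
U+237B → 3-byte form E2 8D BB at offsets 19–21.
Offset 20 falls in char 7's range; it's byte 2 of E2 8D BB = 0x8D.

0x8D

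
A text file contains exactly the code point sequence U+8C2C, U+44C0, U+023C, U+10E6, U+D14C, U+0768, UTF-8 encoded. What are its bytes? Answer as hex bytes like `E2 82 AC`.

U+8C2C: 3-byte form → E8 B0 AC.
U+44C0: 3-byte form → E4 93 80.
U+023C: 2-byte form → C8 BC.
U+10E6: 3-byte form → E1 83 A6.
U+D14C: 3-byte form → ED 85 8C.
U+0768: 2-byte form → DD A8.
Concatenated (16 bytes): E8 B0 AC E4 93 80 C8 BC E1 83 A6 ED 85 8C DD A8.

E8 B0 AC E4 93 80 C8 BC E1 83 A6 ED 85 8C DD A8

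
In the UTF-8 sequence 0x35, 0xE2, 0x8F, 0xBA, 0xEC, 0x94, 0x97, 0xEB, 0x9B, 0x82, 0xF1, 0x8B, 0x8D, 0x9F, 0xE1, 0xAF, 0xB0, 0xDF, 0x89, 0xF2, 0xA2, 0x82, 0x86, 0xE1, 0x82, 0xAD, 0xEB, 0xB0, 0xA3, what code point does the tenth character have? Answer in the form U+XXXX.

Offset 0: leading byte 0x35 = 00110101 → 1-byte char #1 = 35.
Offset 1: leading byte 0xE2 = 11100010 → 3-byte char #2 = E2 8F BA.
Offset 4: leading byte 0xEC = 11101100 → 3-byte char #3 = EC 94 97.
Offset 7: leading byte 0xEB = 11101011 → 3-byte char #4 = EB 9B 82.
Offset 10: leading byte 0xF1 = 11110001 → 4-byte char #5 = F1 8B 8D 9F.
Offset 14: leading byte 0xE1 = 11100001 → 3-byte char #6 = E1 AF B0.
Offset 17: leading byte 0xDF = 11011111 → 2-byte char #7 = DF 89.
Offset 19: leading byte 0xF2 = 11110010 → 4-byte char #8 = F2 A2 82 86.
Offset 23: leading byte 0xE1 = 11100001 → 3-byte char #9 = E1 82 AD.
Offset 26: leading byte 0xEB = 11101011 → 3-byte char #10 = EB B0 A3.
Leading byte 0xEB = 11101011 matches 1110xxxx → 3-byte sequence.
Byte 1: 0xEB = 11101011, payload 1011 (4 bits).
Byte 2: 0xB0 = 10110000 (10xxxxxx ✓), payload 110000.
Byte 3: 0xA3 = 10100011 (10xxxxxx ✓), payload 100011.
Concatenate: 1011110000100011 = 0xBC23 (16 bits → U+BC23).

U+BC23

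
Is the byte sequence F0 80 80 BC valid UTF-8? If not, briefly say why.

invalid (overlong encoding)

Leading byte 0xF0 = 11110000 → 4-byte form.
Continuation bytes all match 10xxxxxx. Payload decodes to 0x3C.
But 0x3C < 0x10000, the minimum for a 4-byte sequence — this is an overlong encoding.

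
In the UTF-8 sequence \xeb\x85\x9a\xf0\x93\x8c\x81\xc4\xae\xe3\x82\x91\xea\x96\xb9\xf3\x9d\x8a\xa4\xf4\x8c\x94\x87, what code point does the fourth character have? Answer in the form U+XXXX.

U+3091

Offset 0: leading byte 0xEB = 11101011 → 3-byte char #1 = EB 85 9A.
Offset 3: leading byte 0xF0 = 11110000 → 4-byte char #2 = F0 93 8C 81.
Offset 7: leading byte 0xC4 = 11000100 → 2-byte char #3 = C4 AE.
Offset 9: leading byte 0xE3 = 11100011 → 3-byte char #4 = E3 82 91.
Leading byte 0xE3 = 11100011 matches 1110xxxx → 3-byte sequence.
Byte 1: 0xE3 = 11100011, payload 0011 (4 bits).
Byte 2: 0x82 = 10000010 (10xxxxxx ✓), payload 000010.
Byte 3: 0x91 = 10010001 (10xxxxxx ✓), payload 010001.
Concatenate: 0011000010010001 = 0x3091 (16 bits → U+3091).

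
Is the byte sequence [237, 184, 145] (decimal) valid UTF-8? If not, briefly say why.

Structurally a 3-byte sequence; payload = 0xDE11.
But 0xDE11 is in U+D800–U+DFFF, the surrogate range. Surrogates are not Unicode scalar values and are forbidden in UTF-8.

invalid (encodes a surrogate (U+D800–U+DFFF))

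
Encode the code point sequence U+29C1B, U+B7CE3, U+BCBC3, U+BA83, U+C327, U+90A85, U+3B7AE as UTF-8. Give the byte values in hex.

F0 A9 B0 9B F2 B7 B3 A3 F2 BC AF 83 EB AA 83 EC 8C A7 F2 90 AA 85 F0 BB 9E AE

U+29C1B: 4-byte form → F0 A9 B0 9B.
U+B7CE3: 4-byte form → F2 B7 B3 A3.
U+BCBC3: 4-byte form → F2 BC AF 83.
U+BA83: 3-byte form → EB AA 83.
U+C327: 3-byte form → EC 8C A7.
U+90A85: 4-byte form → F2 90 AA 85.
U+3B7AE: 4-byte form → F0 BB 9E AE.
Concatenated (26 bytes): F0 A9 B0 9B F2 B7 B3 A3 F2 BC AF 83 EB AA 83 EC 8C A7 F2 90 AA 85 F0 BB 9E AE.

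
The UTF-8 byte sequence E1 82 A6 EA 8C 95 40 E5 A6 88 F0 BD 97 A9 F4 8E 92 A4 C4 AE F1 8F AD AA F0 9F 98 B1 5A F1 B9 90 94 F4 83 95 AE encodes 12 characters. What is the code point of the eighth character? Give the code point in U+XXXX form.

U+4FB6A

Offset 0: leading byte 0xE1 = 11100001 → 3-byte char #1 = E1 82 A6.
Offset 3: leading byte 0xEA = 11101010 → 3-byte char #2 = EA 8C 95.
Offset 6: leading byte 0x40 = 01000000 → 1-byte char #3 = 40.
Offset 7: leading byte 0xE5 = 11100101 → 3-byte char #4 = E5 A6 88.
Offset 10: leading byte 0xF0 = 11110000 → 4-byte char #5 = F0 BD 97 A9.
Offset 14: leading byte 0xF4 = 11110100 → 4-byte char #6 = F4 8E 92 A4.
Offset 18: leading byte 0xC4 = 11000100 → 2-byte char #7 = C4 AE.
Offset 20: leading byte 0xF1 = 11110001 → 4-byte char #8 = F1 8F AD AA.
Leading byte 0xF1 = 11110001 matches 11110xxx → 4-byte sequence.
Byte 1: 0xF1 = 11110001, payload 001 (3 bits).
Byte 2: 0x8F = 10001111 (10xxxxxx ✓), payload 001111.
Byte 3: 0xAD = 10101101 (10xxxxxx ✓), payload 101101.
Byte 4: 0xAA = 10101010 (10xxxxxx ✓), payload 101010.
Concatenate: 001001111101101101010 = 0x4FB6A (21 bits → U+4FB6A).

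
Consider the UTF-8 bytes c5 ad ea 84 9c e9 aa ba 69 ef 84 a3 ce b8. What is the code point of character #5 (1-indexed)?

Offset 0: leading byte 0xC5 = 11000101 → 2-byte char #1 = C5 AD.
Offset 2: leading byte 0xEA = 11101010 → 3-byte char #2 = EA 84 9C.
Offset 5: leading byte 0xE9 = 11101001 → 3-byte char #3 = E9 AA BA.
Offset 8: leading byte 0x69 = 01101001 → 1-byte char #4 = 69.
Offset 9: leading byte 0xEF = 11101111 → 3-byte char #5 = EF 84 A3.
Leading byte 0xEF = 11101111 matches 1110xxxx → 3-byte sequence.
Byte 1: 0xEF = 11101111, payload 1111 (4 bits).
Byte 2: 0x84 = 10000100 (10xxxxxx ✓), payload 000100.
Byte 3: 0xA3 = 10100011 (10xxxxxx ✓), payload 100011.
Concatenate: 1111000100100011 = 0xF123 (16 bits → U+F123).

U+F123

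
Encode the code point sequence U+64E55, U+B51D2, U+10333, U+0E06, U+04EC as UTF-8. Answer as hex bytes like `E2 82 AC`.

F1 A4 B9 95 F2 B5 87 92 F0 90 8C B3 E0 B8 86 D3 AC

U+64E55: 4-byte form → F1 A4 B9 95.
U+B51D2: 4-byte form → F2 B5 87 92.
U+10333: 4-byte form → F0 90 8C B3.
U+0E06: 3-byte form → E0 B8 86.
U+04EC: 2-byte form → D3 AC.
Concatenated (17 bytes): F1 A4 B9 95 F2 B5 87 92 F0 90 8C B3 E0 B8 86 D3 AC.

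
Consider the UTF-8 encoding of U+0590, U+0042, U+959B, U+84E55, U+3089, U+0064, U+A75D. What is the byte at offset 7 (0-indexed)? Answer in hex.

0x84

U+0590 → 2-byte form D6 90 at offsets 0–1.
U+0042 → 1-byte form 42 at offsets 2–2.
U+959B → 3-byte form E9 96 9B at offsets 3–5.
U+84E55 → 4-byte form F2 84 B9 95 at offsets 6–9.
Offset 7 falls in char 4's range; it's byte 2 of F2 84 B9 95 = 0x84.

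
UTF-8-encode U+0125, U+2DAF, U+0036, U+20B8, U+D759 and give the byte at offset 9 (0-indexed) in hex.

U+0125 → 2-byte form C4 A5 at offsets 0–1.
U+2DAF → 3-byte form E2 B6 AF at offsets 2–4.
U+0036 → 1-byte form 36 at offsets 5–5.
U+20B8 → 3-byte form E2 82 B8 at offsets 6–8.
U+D759 → 3-byte form ED 9D 99 at offsets 9–11.
Offset 9 falls in char 5's range; it's byte 1 of ED 9D 99 = 0xED.

0xED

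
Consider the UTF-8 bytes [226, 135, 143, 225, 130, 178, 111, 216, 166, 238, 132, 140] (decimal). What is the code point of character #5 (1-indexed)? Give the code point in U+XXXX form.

Offset 0: leading byte 0xE2 = 11100010 → 3-byte char #1 = E2 87 8F.
Offset 3: leading byte 0xE1 = 11100001 → 3-byte char #2 = E1 82 B2.
Offset 6: leading byte 0x6F = 01101111 → 1-byte char #3 = 6F.
Offset 7: leading byte 0xD8 = 11011000 → 2-byte char #4 = D8 A6.
Offset 9: leading byte 0xEE = 11101110 → 3-byte char #5 = EE 84 8C.
Leading byte 0xEE = 11101110 matches 1110xxxx → 3-byte sequence.
Byte 1: 0xEE = 11101110, payload 1110 (4 bits).
Byte 2: 0x84 = 10000100 (10xxxxxx ✓), payload 000100.
Byte 3: 0x8C = 10001100 (10xxxxxx ✓), payload 001100.
Concatenate: 1110000100001100 = 0xE10C (16 bits → U+E10C).

U+E10C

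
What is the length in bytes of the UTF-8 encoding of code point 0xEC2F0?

U+EC2F0 = 0xEC2F0. UTF-8 uses 1 byte below 0x80, 2 below 0x800, 3 below 0x10000, 4 up to 0x10FFFF. 0xEC2F0 is in U+10000–U+10FFFF → 4 bytes.

4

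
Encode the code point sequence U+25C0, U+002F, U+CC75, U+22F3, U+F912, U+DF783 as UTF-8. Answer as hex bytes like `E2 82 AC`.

U+25C0: 3-byte form → E2 97 80.
U+002F: 1-byte form → 2F.
U+CC75: 3-byte form → EC B1 B5.
U+22F3: 3-byte form → E2 8B B3.
U+F912: 3-byte form → EF A4 92.
U+DF783: 4-byte form → F3 9F 9E 83.
Concatenated (17 bytes): E2 97 80 2F EC B1 B5 E2 8B B3 EF A4 92 F3 9F 9E 83.

E2 97 80 2F EC B1 B5 E2 8B B3 EF A4 92 F3 9F 9E 83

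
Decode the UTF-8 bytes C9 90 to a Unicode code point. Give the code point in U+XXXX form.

Leading byte 0xC9 = 11001001 matches 110xxxxx → 2-byte sequence.
Byte 1: 0xC9 = 11001001, payload 01001 (5 bits).
Byte 2: 0x90 = 10010000 (10xxxxxx ✓), payload 010000.
Concatenate: 01001010000 = 0x250 (11 bits → U+0250).

U+0250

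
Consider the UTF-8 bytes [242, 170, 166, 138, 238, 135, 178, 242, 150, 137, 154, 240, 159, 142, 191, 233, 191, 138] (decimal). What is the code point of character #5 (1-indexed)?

Offset 0: leading byte 0xF2 = 11110010 → 4-byte char #1 = F2 AA A6 8A.
Offset 4: leading byte 0xEE = 11101110 → 3-byte char #2 = EE 87 B2.
Offset 7: leading byte 0xF2 = 11110010 → 4-byte char #3 = F2 96 89 9A.
Offset 11: leading byte 0xF0 = 11110000 → 4-byte char #4 = F0 9F 8E BF.
Offset 15: leading byte 0xE9 = 11101001 → 3-byte char #5 = E9 BF 8A.
Leading byte 0xE9 = 11101001 matches 1110xxxx → 3-byte sequence.
Byte 1: 0xE9 = 11101001, payload 1001 (4 bits).
Byte 2: 0xBF = 10111111 (10xxxxxx ✓), payload 111111.
Byte 3: 0x8A = 10001010 (10xxxxxx ✓), payload 001010.
Concatenate: 1001111111001010 = 0x9FCA (16 bits → U+9FCA).

U+9FCA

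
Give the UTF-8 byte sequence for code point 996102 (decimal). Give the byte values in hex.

F3 B3 8C 86

U+F3306 = 0xF3306 = 996102 decimal. In range U+10000–U+10FFFF → 4-byte form: 11110xxx 10xxxxxx 10xxxxxx 10xxxxxx.
Binary (21 bits): 011110011001100000110.
Split 3+6+6+6: 011 | 110011 | 001100 | 000110.
Byte 1: 11110011 = 0xF3.
Byte 2: 10110011 = 0xB3.
Byte 3: 10001100 = 0x8C.
Byte 4: 10000110 = 0x86.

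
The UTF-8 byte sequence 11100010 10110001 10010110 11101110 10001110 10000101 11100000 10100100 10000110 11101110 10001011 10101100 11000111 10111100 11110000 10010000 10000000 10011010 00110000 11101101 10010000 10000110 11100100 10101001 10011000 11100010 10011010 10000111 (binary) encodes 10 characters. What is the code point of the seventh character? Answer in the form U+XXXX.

U+0030

Offset 0: leading byte 0xE2 = 11100010 → 3-byte char #1 = E2 B1 96.
Offset 3: leading byte 0xEE = 11101110 → 3-byte char #2 = EE 8E 85.
Offset 6: leading byte 0xE0 = 11100000 → 3-byte char #3 = E0 A4 86.
Offset 9: leading byte 0xEE = 11101110 → 3-byte char #4 = EE 8B AC.
Offset 12: leading byte 0xC7 = 11000111 → 2-byte char #5 = C7 BC.
Offset 14: leading byte 0xF0 = 11110000 → 4-byte char #6 = F0 90 80 9A.
Offset 18: leading byte 0x30 = 00110000 → 1-byte char #7 = 30.
Leading byte 0x30 = 00110000 matches 0xxxxxxx → 1-byte sequence.
Byte 1: 0x30 = 00110000, payload 0110000 (7 bits).
Concatenate: 0110000 = 0x30 (7 bits → U+0030).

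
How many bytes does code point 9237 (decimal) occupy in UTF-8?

3

U+2415 = 0x2415. UTF-8 uses 1 byte below 0x80, 2 below 0x800, 3 below 0x10000, 4 up to 0x10FFFF. 0x2415 is in U+0800–U+FFFF → 3 bytes.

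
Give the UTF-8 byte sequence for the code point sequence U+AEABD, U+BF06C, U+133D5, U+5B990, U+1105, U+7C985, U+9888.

F2 AE AA BD F2 BF 81 AC F0 93 8F 95 F1 9B A6 90 E1 84 85 F1 BC A6 85 E9 A2 88

U+AEABD: 4-byte form → F2 AE AA BD.
U+BF06C: 4-byte form → F2 BF 81 AC.
U+133D5: 4-byte form → F0 93 8F 95.
U+5B990: 4-byte form → F1 9B A6 90.
U+1105: 3-byte form → E1 84 85.
U+7C985: 4-byte form → F1 BC A6 85.
U+9888: 3-byte form → E9 A2 88.
Concatenated (26 bytes): F2 AE AA BD F2 BF 81 AC F0 93 8F 95 F1 9B A6 90 E1 84 85 F1 BC A6 85 E9 A2 88.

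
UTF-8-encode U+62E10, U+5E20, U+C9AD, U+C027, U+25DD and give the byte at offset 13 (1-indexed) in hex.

0xA7

1-indexed offset 13 is 0-indexed offset 12.
U+62E10 → 4-byte form F1 A2 B8 90 at offsets 0–3.
U+5E20 → 3-byte form E5 B8 A0 at offsets 4–6.
U+C9AD → 3-byte form EC A6 AD at offsets 7–9.
U+C027 → 3-byte form EC 80 A7 at offsets 10–12.
Offset 12 falls in char 4's range; it's byte 3 of EC 80 A7 = 0xA7.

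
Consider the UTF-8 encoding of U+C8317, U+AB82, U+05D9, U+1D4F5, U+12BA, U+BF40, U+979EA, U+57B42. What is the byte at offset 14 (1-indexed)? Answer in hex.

1-indexed offset 14 is 0-indexed offset 13.
U+C8317 → 4-byte form F3 88 8C 97 at offsets 0–3.
U+AB82 → 3-byte form EA AE 82 at offsets 4–6.
U+05D9 → 2-byte form D7 99 at offsets 7–8.
U+1D4F5 → 4-byte form F0 9D 93 B5 at offsets 9–12.
U+12BA → 3-byte form E1 8A BA at offsets 13–15.
Offset 13 falls in char 5's range; it's byte 1 of E1 8A BA = 0xE1.

0xE1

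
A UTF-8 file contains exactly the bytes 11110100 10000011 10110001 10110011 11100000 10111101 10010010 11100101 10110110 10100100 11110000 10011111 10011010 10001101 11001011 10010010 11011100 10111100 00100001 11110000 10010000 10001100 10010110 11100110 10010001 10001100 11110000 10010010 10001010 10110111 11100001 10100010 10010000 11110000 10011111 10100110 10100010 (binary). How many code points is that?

Byte at offset 0: 0xF4 = 11110100 → 4-byte char (#1). Advance 4.
Byte at offset 4: 0xE0 = 11100000 → 3-byte char (#2). Advance 3.
Byte at offset 7: 0xE5 = 11100101 → 3-byte char (#3). Advance 3.
Byte at offset 10: 0xF0 = 11110000 → 4-byte char (#4). Advance 4.
Byte at offset 14: 0xCB = 11001011 → 2-byte char (#5). Advance 2.
Byte at offset 16: 0xDC = 11011100 → 2-byte char (#6). Advance 2.
Byte at offset 18: 0x21 = 00100001 → 1-byte char (#7). Advance 1.
Byte at offset 19: 0xF0 = 11110000 → 4-byte char (#8). Advance 4.
Byte at offset 23: 0xE6 = 11100110 → 3-byte char (#9). Advance 3.
Byte at offset 26: 0xF0 = 11110000 → 4-byte char (#10). Advance 4.
Byte at offset 30: 0xE1 = 11100001 → 3-byte char (#11). Advance 3.
Byte at offset 33: 0xF0 = 11110000 → 4-byte char (#12). Advance 4.
Reached end at offset 37 after 12 code points.

12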